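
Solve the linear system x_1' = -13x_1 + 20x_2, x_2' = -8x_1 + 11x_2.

Coefficient matrix A = [[-13, 20], [-8, 11]].
Characteristic polynomial det(A - λI) = λ^2 + 2λ + 17 = 0.
Eigenvalues λ = -1 ± 4i (complex conjugate pair).
For λ=-1+4i: an eigenvector is (2,1) - i(-1,-1) = (2 + i, 1 + i).
A real fundamental pair from Re and Im of e^((-1+4i)t)v: X_1 = e^(-t)(cos(4t)·(2,1) + sin(4t)·(-1,-1)), X_2 = e^(-t)(sin(4t)·(2,1) - cos(4t)·(-1,-1)).
General solution: c_1X_1 + c_2X_2.

x_1(t) = -c_1e^(-t)sin(4t) + 2c_1e^(-t)cos(4t) + 2c_2e^(-t)sin(4t) + c_2e^(-t)cos(4t), x_2(t) = -c_1e^(-t)sin(4t) + c_1e^(-t)cos(4t) + c_2e^(-t)sin(4t) + c_2e^(-t)cos(4t)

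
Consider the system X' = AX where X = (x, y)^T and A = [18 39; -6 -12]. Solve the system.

Coefficient matrix A = [[18, 39], [-6, -12]].
Characteristic polynomial det(A - λI) = λ^2 - 6λ + 18 = 0.
Eigenvalues λ = 3 ± 3i (complex conjugate pair).
For λ=3+3i: an eigenvector is (-3,1) - i(-2,1) = (-3 + 2i, 1 - i).
A real fundamental pair from Re and Im of e^((3+3i)t)v: X_1 = e^(3t)(cos(3t)·(-3,1) + sin(3t)·(-2,1)), X_2 = e^(3t)(sin(3t)·(-3,1) - cos(3t)·(-2,1)).
General solution: c_1X_1 + c_2X_2.

x(t) = -2c_1e^(3t)sin(3t) - 3c_1e^(3t)cos(3t) - 3c_2e^(3t)sin(3t) + 2c_2e^(3t)cos(3t), y(t) = c_1e^(3t)sin(3t) + c_1e^(3t)cos(3t) + c_2e^(3t)sin(3t) - c_2e^(3t)cos(3t)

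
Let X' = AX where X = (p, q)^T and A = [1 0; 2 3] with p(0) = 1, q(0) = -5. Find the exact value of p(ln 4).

4

A = [[1,0],[2,3]]; eigenvalues λ = 3, 1.
Eigenvectors: (0,-1) for λ=3, (1,-1) for λ=1.
From the initial condition, c_1 = 4, c_2 = 1.
p(ln 4) = (4)(4^3)(0) + (1)(4^1)(1) = 4.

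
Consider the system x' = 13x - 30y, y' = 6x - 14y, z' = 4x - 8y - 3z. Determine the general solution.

x(t) = 2c_1e^(-2t) + 5c_2e^(t), y(t) = c_1e^(-2t) + 2c_2e^(t), z(t) = c_2e^(t) + c_3e^(-3t)

Coefficient matrix A = [[13, -30, 0], [6, -14, 0], [4, -8, -3]].
det(A - λI) = 0 gives eigenvalues λ = -2, 1, -3.
For λ=-2: eigenvector (2,1,0).
For λ=1: eigenvector (5,2,1).
For λ=-3: eigenvector (0,0,1).
General solution: c_1e^(-2t)(2,1,0) + c_2e^(t)(5,2,1) + c_3e^(-3t)(0,0,1).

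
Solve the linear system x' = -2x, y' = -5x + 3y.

x(t) = C_2e^(-2t), y(t) = -C_1e^(3t) + C_2e^(-2t)

Coefficient matrix A = [[-2, 0], [-5, 3]].
Characteristic polynomial det(A - λI) = λ^2 - λ - 6 = 0.
Eigenvalues λ = 3, -2.
For λ=3: (A-λI) row 1 is [-5, 0], so an eigenvector is (0, -1).
For λ=-2: (A-λI) row 2 is [-5, 5], so an eigenvector is (1, 1).
General solution: C_1e^(3t)(0,-1) + C_2e^(-2t)(1,1).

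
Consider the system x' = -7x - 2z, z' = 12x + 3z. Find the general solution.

x(t) = -C_1e^(-t) - C_2e^(-3t), z(t) = 3C_1e^(-t) + 2C_2e^(-3t)

Coefficient matrix A = [[-7, -2], [12, 3]].
Characteristic polynomial det(A - λI) = λ^2 + 4λ + 3 = 0.
Eigenvalues λ = -1, -3.
For λ=-1: (A-λI) row 1 is [-6, -2], so an eigenvector is (-1, 3).
For λ=-3: (A-λI) row 1 is [-4, -2], so an eigenvector is (-1, 2).
General solution: C_1e^(-t)(-1,3) + C_2e^(-3t)(-1,2).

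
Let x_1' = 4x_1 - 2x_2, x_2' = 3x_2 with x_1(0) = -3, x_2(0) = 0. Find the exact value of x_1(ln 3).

-243

A = [[4,-2],[0,3]]; eigenvalues λ = 3, 4.
Eigenvectors: (2,1) for λ=3, (1,0) for λ=4.
From the initial condition, c_1 = 0, c_2 = -3.
x_1(ln 3) = (0)(3^3)(2) + (-3)(3^4)(1) = -243.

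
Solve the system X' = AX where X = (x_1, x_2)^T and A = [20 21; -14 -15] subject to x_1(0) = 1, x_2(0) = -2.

Coefficient matrix A = [[20, 21], [-14, -15]].
Characteristic polynomial det(A - λI) = λ^2 - 5λ - 6 = 0.
Eigenvalues λ = -1, 6.
For λ=-1: (A-λI) row 1 is [21, 21], so an eigenvector is (-1, 1).
For λ=6: (A-λI) row 1 is [14, 21], so an eigenvector is (3, -2).
General solution: C_1e^(-t)(-1,1) + C_2e^(6t)(3,-2).
Applying x_1(0)=1, x_2(0)=-2 gives C_1=-4, C_2=-1.

x_1(t) = -3e^(6t) + 4e^(-t), x_2(t) = 2e^(6t) - 4e^(-t)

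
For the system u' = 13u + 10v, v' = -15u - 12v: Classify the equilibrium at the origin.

saddle

A = [[13,10],[-15,-12]]; det(A-λI) = λ^2 - λ - 6.
λ = 3, -2: opposite signs.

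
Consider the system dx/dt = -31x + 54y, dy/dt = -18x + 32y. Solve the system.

Coefficient matrix A = [[-31, 54], [-18, 32]].
Characteristic polynomial det(A - λI) = λ^2 - λ - 20 = 0.
Eigenvalues λ = 5, -4.
For λ=5: (A-λI) row 1 is [-36, 54], so an eigenvector is (-3, -2).
For λ=-4: (A-λI) row 1 is [-27, 54], so an eigenvector is (-2, -1).
General solution: c_1e^(5t)(-3,-2) + c_2e^(-4t)(-2,-1).

x(t) = -3c_1e^(5t) - 2c_2e^(-4t), y(t) = -2c_1e^(5t) - c_2e^(-4t)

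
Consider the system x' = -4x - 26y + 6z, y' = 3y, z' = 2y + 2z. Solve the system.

Coefficient matrix A = [[-4, -26, 6], [0, 3, 0], [0, 2, 2]].
det(A - λI) = 0 gives eigenvalues λ = 3, -4, 2.
For λ=3: eigenvector (-2,1,2).
For λ=-4: eigenvector (1,0,0).
For λ=2: eigenvector (1,0,1).
General solution: C_1e^(3t)(-2,1,2) + C_2e^(-4t)(1,0,0) + C_3e^(2t)(1,0,1).

x(t) = -2C_1e^(3t) + C_2e^(-4t) + C_3e^(2t), y(t) = C_1e^(3t), z(t) = 2C_1e^(3t) + C_3e^(2t)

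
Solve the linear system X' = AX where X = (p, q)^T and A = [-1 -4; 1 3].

p(t) = 2C_1e^(t) + 2C_2te^(t) + C_2e^(t), q(t) = -C_1e^(t) - C_2te^(t) - C_2e^(t)

Coefficient matrix A = [[-1, -4], [1, 3]].
Characteristic polynomial det(A - λI) = λ^2 - 2λ + 1 = 0.
Single eigenvalue λ = 1 with algebraic multiplicity 2.
Eigenvector v = (2,-1); generalized eigenvector w with (A-λI)w=v is (1,-1).
General solution: e^(t)[C_1·v + C_2·(t·v + w)].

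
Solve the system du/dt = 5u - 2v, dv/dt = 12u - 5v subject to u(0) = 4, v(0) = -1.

u(t) = 13e^(t) - 9e^(-t), v(t) = 26e^(t) - 27e^(-t)

Coefficient matrix A = [[5, -2], [12, -5]].
Characteristic polynomial det(A - λI) = λ^2 - 1 = 0.
Eigenvalues λ = 1, -1.
For λ=1: (A-λI) row 1 is [4, -2], so an eigenvector is (-1, -2).
For λ=-1: (A-λI) row 1 is [6, -2], so an eigenvector is (-1, -3).
General solution: C_1e^(t)(-1,-2) + C_2e^(-t)(-1,-3).
Applying u(0)=4, v(0)=-1 gives C_1=-13, C_2=9.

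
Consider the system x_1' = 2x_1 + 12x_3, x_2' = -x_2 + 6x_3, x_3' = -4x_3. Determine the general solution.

x_1(t) = -2C_2e^(-4t) + C_3e^(2t), x_2(t) = -C_1e^(-t) - 2C_2e^(-4t), x_3(t) = C_2e^(-4t)

Coefficient matrix A = [[2, 0, 12], [0, -1, 6], [0, 0, -4]].
det(A - λI) = 0 gives eigenvalues λ = -1, -4, 2.
For λ=-1: eigenvector (0,-1,0).
For λ=-4: eigenvector (-2,-2,1).
For λ=2: eigenvector (1,0,0).
General solution: C_1e^(-t)(0,-1,0) + C_2e^(-4t)(-2,-2,1) + C_3e^(2t)(1,0,0).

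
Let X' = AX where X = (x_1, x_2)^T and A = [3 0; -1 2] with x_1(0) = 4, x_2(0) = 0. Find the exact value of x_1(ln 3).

108

A = [[3,0],[-1,2]]; eigenvalues λ = 3, 2.
Eigenvectors: (-1,1) for λ=3, (0,1) for λ=2.
From the initial condition, c_1 = -4, c_2 = 4.
x_1(ln 3) = (-4)(3^3)(-1) + (4)(3^2)(0) = 108.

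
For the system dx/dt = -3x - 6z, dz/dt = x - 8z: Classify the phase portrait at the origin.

stable node

A = [[-3,-6],[1,-8]]; det(A-λI) = λ^2 + 11λ + 30.
λ = -5, -6: both negative.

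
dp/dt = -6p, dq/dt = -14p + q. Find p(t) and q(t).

Coefficient matrix A = [[-6, 0], [-14, 1]].
Characteristic polynomial det(A - λI) = λ^2 + 5λ - 6 = 0.
Eigenvalues λ = -6, 1.
For λ=-6: (A-λI) row 2 is [-14, 7], so an eigenvector is (1, 2).
For λ=1: (A-λI) row 1 is [-7, 0], so an eigenvector is (0, 1).
General solution: K_1e^(-6t)(1,2) + K_2e^(t)(0,1).

p(t) = K_1e^(-6t), q(t) = 2K_1e^(-6t) + K_2e^(t)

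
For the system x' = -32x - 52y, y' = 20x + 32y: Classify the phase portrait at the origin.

center

A = [[-32,-52],[20,32]]; det(A-λI) = λ^2 + 16.
λ = 0 ± 4i: zero real part.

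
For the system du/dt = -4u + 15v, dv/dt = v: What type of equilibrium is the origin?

saddle

A = [[-4,15],[0,1]]; det(A-λI) = λ^2 + 3λ - 4.
λ = 1, -4: opposite signs.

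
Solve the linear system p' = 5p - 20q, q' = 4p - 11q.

Coefficient matrix A = [[5, -20], [4, -11]].
Characteristic polynomial det(A - λI) = λ^2 + 6λ + 25 = 0.
Eigenvalues λ = -3 ± 4i (complex conjugate pair).
For λ=-3+4i: an eigenvector is (2,1) - i(-1,0) = (2 + i, 1).
A real fundamental pair from Re and Im of e^((-3+4i)t)v: X_1 = e^(-3t)(cos(4t)·(2,1) + sin(4t)·(-1,0)), X_2 = e^(-3t)(sin(4t)·(2,1) - cos(4t)·(-1,0)).
General solution: C_1X_1 + C_2X_2.

p(t) = -C_1e^(-3t)sin(4t) + 2C_1e^(-3t)cos(4t) + 2C_2e^(-3t)sin(4t) + C_2e^(-3t)cos(4t), q(t) = C_1e^(-3t)cos(4t) + C_2e^(-3t)sin(4t)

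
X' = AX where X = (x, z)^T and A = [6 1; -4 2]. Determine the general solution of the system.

Coefficient matrix A = [[6, 1], [-4, 2]].
Characteristic polynomial det(A - λI) = λ^2 - 8λ + 16 = 0.
Single eigenvalue λ = 4 with algebraic multiplicity 2.
Eigenvector v = (1,-2); generalized eigenvector w with (A-λI)w=v is (0,1).
General solution: e^(4t)[C_1·v + C_2·(t·v + w)].

x(t) = C_1e^(4t) + C_2te^(4t), z(t) = -2C_1e^(4t) - 2C_2te^(4t) + C_2e^(4t)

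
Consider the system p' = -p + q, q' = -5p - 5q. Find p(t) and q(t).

Coefficient matrix A = [[-1, 1], [-5, -5]].
Characteristic polynomial det(A - λI) = λ^2 + 6λ + 10 = 0.
Eigenvalues λ = -3 ± i (complex conjugate pair).
For λ=-3+i: an eigenvector is (-1,2) - i(0,1) = (-1, 2 - i).
A real fundamental pair from Re and Im of e^((-3+i)t)v: X_1 = e^(-3t)(cos(t)·(-1,2) + sin(t)·(0,1)), X_2 = e^(-3t)(sin(t)·(-1,2) - cos(t)·(0,1)).
General solution: C_1X_1 + C_2X_2.

p(t) = -C_1e^(-3t)cos(t) - C_2e^(-3t)sin(t), q(t) = C_1e^(-3t)sin(t) + 2C_1e^(-3t)cos(t) + 2C_2e^(-3t)sin(t) - C_2e^(-3t)cos(t)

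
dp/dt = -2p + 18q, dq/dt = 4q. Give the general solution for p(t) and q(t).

Coefficient matrix A = [[-2, 18], [0, 4]].
Characteristic polynomial det(A - λI) = λ^2 - 2λ - 8 = 0.
Eigenvalues λ = 4, -2.
For λ=4: (A-λI) row 1 is [-6, 18], so an eigenvector is (-3, -1).
For λ=-2: (A-λI) row 1 is [0, 18], so an eigenvector is (-1, 0).
General solution: K_1e^(4t)(-3,-1) + K_2e^(-2t)(-1,0).

p(t) = -3K_1e^(4t) - K_2e^(-2t), q(t) = -K_1e^(4t)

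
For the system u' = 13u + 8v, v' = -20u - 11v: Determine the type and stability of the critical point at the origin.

unstable spiral

A = [[13,8],[-20,-11]]; det(A-λI) = λ^2 - 2λ + 17.
λ = 1 ± 4i: positive real part.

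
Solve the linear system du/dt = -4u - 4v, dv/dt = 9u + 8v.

Coefficient matrix A = [[-4, -4], [9, 8]].
Characteristic polynomial det(A - λI) = λ^2 - 4λ + 4 = 0.
Single eigenvalue λ = 2 with algebraic multiplicity 2.
Eigenvector v = (-2,3); generalized eigenvector w with (A-λI)w=v is (1,-1).
General solution: e^(2t)[c_1·v + c_2·(t·v + w)].

u(t) = -2c_1e^(2t) - 2c_2te^(2t) + c_2e^(2t), v(t) = 3c_1e^(2t) + 3c_2te^(2t) - c_2e^(2t)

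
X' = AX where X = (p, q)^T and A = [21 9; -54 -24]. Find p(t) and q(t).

p(t) = -K_1e^(3t) + K_2e^(-6t), q(t) = 2K_1e^(3t) - 3K_2e^(-6t)

Coefficient matrix A = [[21, 9], [-54, -24]].
Characteristic polynomial det(A - λI) = λ^2 + 3λ - 18 = 0.
Eigenvalues λ = 3, -6.
For λ=3: (A-λI) row 1 is [18, 9], so an eigenvector is (-1, 2).
For λ=-6: (A-λI) row 1 is [27, 9], so an eigenvector is (1, -3).
General solution: K_1e^(3t)(-1,2) + K_2e^(-6t)(1,-3).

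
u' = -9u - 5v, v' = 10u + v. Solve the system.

Coefficient matrix A = [[-9, -5], [10, 1]].
Characteristic polynomial det(A - λI) = λ^2 + 8λ + 41 = 0.
Eigenvalues λ = -4 ± 5i (complex conjugate pair).
For λ=-4+5i: an eigenvector is (0,1) - i(-1,1) = (0 + i, 1 - i).
A real fundamental pair from Re and Im of e^((-4+5i)t)v: X_1 = e^(-4t)(cos(5t)·(0,1) + sin(5t)·(-1,1)), X_2 = e^(-4t)(sin(5t)·(0,1) - cos(5t)·(-1,1)).
General solution: C_1X_1 + C_2X_2.

u(t) = -C_1e^(-4t)sin(5t) + C_2e^(-4t)cos(5t), v(t) = C_1e^(-4t)sin(5t) + C_1e^(-4t)cos(5t) + C_2e^(-4t)sin(5t) - C_2e^(-4t)cos(5t)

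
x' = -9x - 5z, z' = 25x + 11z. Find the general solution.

Coefficient matrix A = [[-9, -5], [25, 11]].
Characteristic polynomial det(A - λI) = λ^2 - 2λ + 26 = 0.
Eigenvalues λ = 1 ± 5i (complex conjugate pair).
For λ=1+5i: an eigenvector is (0,1) - i(-1,2) = (0 + i, 1 - 2i).
A real fundamental pair from Re and Im of e^((1+5i)t)v: X_1 = e^(t)(cos(5t)·(0,1) + sin(5t)·(-1,2)), X_2 = e^(t)(sin(5t)·(0,1) - cos(5t)·(-1,2)).
General solution: K_1X_1 + K_2X_2.

x(t) = -K_1e^(t)sin(5t) + K_2e^(t)cos(5t), z(t) = 2K_1e^(t)sin(5t) + K_1e^(t)cos(5t) + K_2e^(t)sin(5t) - 2K_2e^(t)cos(5t)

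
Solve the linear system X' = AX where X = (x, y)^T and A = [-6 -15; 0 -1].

Coefficient matrix A = [[-6, -15], [0, -1]].
Characteristic polynomial det(A - λI) = λ^2 + 7λ + 6 = 0.
Eigenvalues λ = -6, -1.
For λ=-6: (A-λI) row 1 is [0, -15], so an eigenvector is (1, 0).
For λ=-1: (A-λI) row 1 is [-5, -15], so an eigenvector is (3, -1).
General solution: K_1e^(-6t)(1,0) + K_2e^(-t)(3,-1).

x(t) = K_1e^(-6t) + 3K_2e^(-t), y(t) = -K_2e^(-t)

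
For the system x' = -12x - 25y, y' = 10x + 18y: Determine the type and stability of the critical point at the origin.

unstable spiral

A = [[-12,-25],[10,18]]; det(A-λI) = λ^2 - 6λ + 34.
λ = 3 ± 5i: positive real part.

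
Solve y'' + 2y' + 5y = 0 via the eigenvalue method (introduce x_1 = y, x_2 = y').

Let x_1 = y, x_2 = y'. Then x_1' = x_2 and x_2' = -5x_1 - 2x_2.
A = [[0,1],[-5,-2]]; det(A-λI) = λ^2 + 2λ + 5.
Eigenvalues λ = -1 ± 2i.

y(t) = c_1e^(-t)cos(2t) + c_2e^(-t)sin(2t)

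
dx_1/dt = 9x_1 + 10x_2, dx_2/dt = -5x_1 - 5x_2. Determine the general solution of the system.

Coefficient matrix A = [[9, 10], [-5, -5]].
Characteristic polynomial det(A - λI) = λ^2 - 4λ + 5 = 0.
Eigenvalues λ = 2 ± i (complex conjugate pair).
For λ=2+i: an eigenvector is (3,-2) - i(1,-1) = (3 - i, -2 + i).
A real fundamental pair from Re and Im of e^((2+i)t)v: X_1 = e^(2t)(cos(t)·(3,-2) + sin(t)·(1,-1)), X_2 = e^(2t)(sin(t)·(3,-2) - cos(t)·(1,-1)).
General solution: c_1X_1 + c_2X_2.

x_1(t) = c_1e^(2t)sin(t) + 3c_1e^(2t)cos(t) + 3c_2e^(2t)sin(t) - c_2e^(2t)cos(t), x_2(t) = -c_1e^(2t)sin(t) - 2c_1e^(2t)cos(t) - 2c_2e^(2t)sin(t) + c_2e^(2t)cos(t)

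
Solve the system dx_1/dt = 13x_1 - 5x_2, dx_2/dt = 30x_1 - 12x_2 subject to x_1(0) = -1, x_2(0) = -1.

x_1(t) = -2e^(3t) + e^(-2t), x_2(t) = -4e^(3t) + 3e^(-2t)

Coefficient matrix A = [[13, -5], [30, -12]].
Characteristic polynomial det(A - λI) = λ^2 - λ - 6 = 0.
Eigenvalues λ = -2, 3.
For λ=-2: (A-λI) row 1 is [15, -5], so an eigenvector is (-1, -3).
For λ=3: (A-λI) row 1 is [10, -5], so an eigenvector is (-1, -2).
General solution: C_1e^(-2t)(-1,-3) + C_2e^(3t)(-1,-2).
Applying x_1(0)=-1, x_2(0)=-1 gives C_1=-1, C_2=2.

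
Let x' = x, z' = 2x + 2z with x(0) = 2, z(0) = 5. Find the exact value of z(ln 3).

A = [[1,0],[2,2]]; eigenvalues λ = 1, 2.
Eigenvectors: (1,-2) for λ=1, (0,1) for λ=2.
From the initial condition, c_1 = 2, c_2 = 9.
z(ln 3) = (2)(3^1)(-2) + (9)(3^2)(1) = 69.

69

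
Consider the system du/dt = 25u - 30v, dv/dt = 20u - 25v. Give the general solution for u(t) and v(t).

u(t) = -3C_1e^(5t) + C_2e^(-5t), v(t) = -2C_1e^(5t) + C_2e^(-5t)

Coefficient matrix A = [[25, -30], [20, -25]].
Characteristic polynomial det(A - λI) = λ^2 - 25 = 0.
Eigenvalues λ = 5, -5.
For λ=5: (A-λI) row 1 is [20, -30], so an eigenvector is (-3, -2).
For λ=-5: (A-λI) row 1 is [30, -30], so an eigenvector is (1, 1).
General solution: C_1e^(5t)(-3,-2) + C_2e^(-5t)(1,1).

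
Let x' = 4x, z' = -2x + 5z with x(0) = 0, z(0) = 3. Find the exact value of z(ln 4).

A = [[4,0],[-2,5]]; eigenvalues λ = 4, 5.
Eigenvectors: (-1,-2) for λ=4, (0,-1) for λ=5.
From the initial condition, c_1 = 0, c_2 = -3.
z(ln 4) = (0)(4^4)(-2) + (-3)(4^5)(-1) = 3072.

3072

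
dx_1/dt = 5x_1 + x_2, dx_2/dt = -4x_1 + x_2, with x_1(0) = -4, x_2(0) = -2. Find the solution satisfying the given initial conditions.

x_1(t) = -10te^(3t) - 4e^(3t), x_2(t) = 20te^(3t) - 2e^(3t)

Coefficient matrix A = [[5, 1], [-4, 1]].
Characteristic polynomial det(A - λI) = λ^2 - 6λ + 9 = 0.
Single eigenvalue λ = 3 with algebraic multiplicity 2.
Eigenvector v = (1,-2); generalized eigenvector w with (A-λI)w=v is (-1,3).
General solution: e^(3t)[C_1·v + C_2·(t·v + w)].
Applying x_1(0)=-4, x_2(0)=-2 gives C_1=-14, C_2=-10.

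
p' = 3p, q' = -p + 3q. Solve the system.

Coefficient matrix A = [[3, 0], [-1, 3]].
Characteristic polynomial det(A - λI) = λ^2 - 6λ + 9 = 0.
Single eigenvalue λ = 3 with algebraic multiplicity 2.
Eigenvector v = (0,1); generalized eigenvector w with (A-λI)w=v is (-1,-3).
General solution: e^(3t)[C_1·v + C_2·(t·v + w)].

p(t) = -C_2e^(3t), q(t) = C_1e^(3t) + C_2te^(3t) - 3C_2e^(3t)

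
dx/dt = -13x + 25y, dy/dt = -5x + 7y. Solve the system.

x(t) = -2C_1e^(-3t)sin(5t) + C_1e^(-3t)cos(5t) + C_2e^(-3t)sin(5t) + 2C_2e^(-3t)cos(5t), y(t) = -C_1e^(-3t)sin(5t) + C_2e^(-3t)cos(5t)

Coefficient matrix A = [[-13, 25], [-5, 7]].
Characteristic polynomial det(A - λI) = λ^2 + 6λ + 34 = 0.
Eigenvalues λ = -3 ± 5i (complex conjugate pair).
For λ=-3+5i: an eigenvector is (1,0) - i(-2,-1) = (1 + 2i, 0 + i).
A real fundamental pair from Re and Im of e^((-3+5i)t)v: X_1 = e^(-3t)(cos(5t)·(1,0) + sin(5t)·(-2,-1)), X_2 = e^(-3t)(sin(5t)·(1,0) - cos(5t)·(-2,-1)).
General solution: C_1X_1 + C_2X_2.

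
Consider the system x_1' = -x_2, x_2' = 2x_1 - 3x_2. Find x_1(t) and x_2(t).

x_1(t) = c_1e^(-2t) + c_2e^(-t), x_2(t) = 2c_1e^(-2t) + c_2e^(-t)

Coefficient matrix A = [[0, -1], [2, -3]].
Characteristic polynomial det(A - λI) = λ^2 + 3λ + 2 = 0.
Eigenvalues λ = -2, -1.
For λ=-2: (A-λI) row 1 is [2, -1], so an eigenvector is (1, 2).
For λ=-1: (A-λI) row 1 is [1, -1], so an eigenvector is (1, 1).
General solution: c_1e^(-2t)(1,2) + c_2e^(-t)(1,1).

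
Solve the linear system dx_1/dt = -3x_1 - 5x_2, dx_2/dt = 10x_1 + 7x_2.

Coefficient matrix A = [[-3, -5], [10, 7]].
Characteristic polynomial det(A - λI) = λ^2 - 4λ + 29 = 0.
Eigenvalues λ = 2 ± 5i (complex conjugate pair).
For λ=2+5i: an eigenvector is (0,1) - i(-1,1) = (0 + i, 1 - i).
A real fundamental pair from Re and Im of e^((2+5i)t)v: X_1 = e^(2t)(cos(5t)·(0,1) + sin(5t)·(-1,1)), X_2 = e^(2t)(sin(5t)·(0,1) - cos(5t)·(-1,1)).
General solution: K_1X_1 + K_2X_2.

x_1(t) = -K_1e^(2t)sin(5t) + K_2e^(2t)cos(5t), x_2(t) = K_1e^(2t)sin(5t) + K_1e^(2t)cos(5t) + K_2e^(2t)sin(5t) - K_2e^(2t)cos(5t)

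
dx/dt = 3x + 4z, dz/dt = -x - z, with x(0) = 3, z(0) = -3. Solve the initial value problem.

x(t) = -6te^(t) + 3e^(t), z(t) = 3te^(t) - 3e^(t)

Coefficient matrix A = [[3, 4], [-1, -1]].
Characteristic polynomial det(A - λI) = λ^2 - 2λ + 1 = 0.
Single eigenvalue λ = 1 with algebraic multiplicity 2.
Eigenvector v = (-2,1); generalized eigenvector w with (A-λI)w=v is (-1,0).
General solution: e^(t)[K_1·v + K_2·(t·v + w)].
Applying x(0)=3, z(0)=-3 gives K_1=-3, K_2=3.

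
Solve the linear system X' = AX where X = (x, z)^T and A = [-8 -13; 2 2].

x(t) = 3C_1e^(-3t)sin(t) + 2C_1e^(-3t)cos(t) + 2C_2e^(-3t)sin(t) - 3C_2e^(-3t)cos(t), z(t) = -C_1e^(-3t)sin(t) - C_1e^(-3t)cos(t) - C_2e^(-3t)sin(t) + C_2e^(-3t)cos(t)

Coefficient matrix A = [[-8, -13], [2, 2]].
Characteristic polynomial det(A - λI) = λ^2 + 6λ + 10 = 0.
Eigenvalues λ = -3 ± i (complex conjugate pair).
For λ=-3+i: an eigenvector is (2,-1) - i(3,-1) = (2 - 3i, -1 + i).
A real fundamental pair from Re and Im of e^((-3+i)t)v: X_1 = e^(-3t)(cos(t)·(2,-1) + sin(t)·(3,-1)), X_2 = e^(-3t)(sin(t)·(2,-1) - cos(t)·(3,-1)).
General solution: C_1X_1 + C_2X_2.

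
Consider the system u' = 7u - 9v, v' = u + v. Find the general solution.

u(t) = 3C_1e^(4t) + 3C_2te^(4t) - 2C_2e^(4t), v(t) = C_1e^(4t) + C_2te^(4t) - C_2e^(4t)

Coefficient matrix A = [[7, -9], [1, 1]].
Characteristic polynomial det(A - λI) = λ^2 - 8λ + 16 = 0.
Single eigenvalue λ = 4 with algebraic multiplicity 2.
Eigenvector v = (3,1); generalized eigenvector w with (A-λI)w=v is (-2,-1).
General solution: e^(4t)[C_1·v + C_2·(t·v + w)].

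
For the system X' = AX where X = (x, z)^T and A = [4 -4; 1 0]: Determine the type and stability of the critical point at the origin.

unstable improper node

A = [[4,-4],[1,0]]; det(A-λI) = λ^2 - 4λ + 4.
repeated λ = 2 with a single eigenvector.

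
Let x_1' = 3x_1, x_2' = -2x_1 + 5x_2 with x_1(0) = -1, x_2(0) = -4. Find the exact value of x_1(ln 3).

A = [[3,0],[-2,5]]; eigenvalues λ = 5, 3.
Eigenvectors: (0,-1) for λ=5, (1,1) for λ=3.
From the initial condition, c_1 = 3, c_2 = -1.
x_1(ln 3) = (3)(3^5)(0) + (-1)(3^3)(1) = -27.

-27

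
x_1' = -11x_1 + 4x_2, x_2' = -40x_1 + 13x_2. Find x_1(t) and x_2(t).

Coefficient matrix A = [[-11, 4], [-40, 13]].
Characteristic polynomial det(A - λI) = λ^2 - 2λ + 17 = 0.
Eigenvalues λ = 1 ± 4i (complex conjugate pair).
For λ=1+4i: an eigenvector is (-1,-3) - i(0,1) = (-1, -3 - i).
A real fundamental pair from Re and Im of e^((1+4i)t)v: X_1 = e^(t)(cos(4t)·(-1,-3) + sin(4t)·(0,1)), X_2 = e^(t)(sin(4t)·(-1,-3) - cos(4t)·(0,1)).
General solution: K_1X_1 + K_2X_2.

x_1(t) = -K_1e^(t)cos(4t) - K_2e^(t)sin(4t), x_2(t) = K_1e^(t)sin(4t) - 3K_1e^(t)cos(4t) - 3K_2e^(t)sin(4t) - K_2e^(t)cos(4t)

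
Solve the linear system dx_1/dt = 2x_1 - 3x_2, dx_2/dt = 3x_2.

x_1(t) = -3C_1e^(3t) + C_2e^(2t), x_2(t) = C_1e^(3t)

Coefficient matrix A = [[2, -3], [0, 3]].
Characteristic polynomial det(A - λI) = λ^2 - 5λ + 6 = 0.
Eigenvalues λ = 3, 2.
For λ=3: (A-λI) row 1 is [-1, -3], so an eigenvector is (-3, 1).
For λ=2: (A-λI) row 1 is [0, -3], so an eigenvector is (1, 0).
General solution: C_1e^(3t)(-3,1) + C_2e^(2t)(1,0).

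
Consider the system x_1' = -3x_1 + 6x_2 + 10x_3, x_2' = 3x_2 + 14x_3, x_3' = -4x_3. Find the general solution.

Coefficient matrix A = [[-3, 6, 10], [0, 3, 14], [0, 0, -4]].
det(A - λI) = 0 gives eigenvalues λ = -4, 3, -3.
For λ=-4: eigenvector (2,-2,1).
For λ=3: eigenvector (1,1,0).
For λ=-3: eigenvector (1,0,0).
General solution: c_1e^(-4t)(2,-2,1) + c_2e^(3t)(1,1,0) + c_3e^(-3t)(1,0,0).

x_1(t) = 2c_1e^(-4t) + c_2e^(3t) + c_3e^(-3t), x_2(t) = -2c_1e^(-4t) + c_2e^(3t), x_3(t) = c_1e^(-4t)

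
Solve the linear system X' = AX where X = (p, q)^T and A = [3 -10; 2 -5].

p(t) = K_1e^(-t)sin(2t) - 2K_1e^(-t)cos(2t) - 2K_2e^(-t)sin(2t) - K_2e^(-t)cos(2t), q(t) = -K_1e^(-t)cos(2t) - K_2e^(-t)sin(2t)

Coefficient matrix A = [[3, -10], [2, -5]].
Characteristic polynomial det(A - λI) = λ^2 + 2λ + 5 = 0.
Eigenvalues λ = -1 ± 2i (complex conjugate pair).
For λ=-1+2i: an eigenvector is (-2,-1) - i(1,0) = (-2 - i, -1).
A real fundamental pair from Re and Im of e^((-1+2i)t)v: X_1 = e^(-t)(cos(2t)·(-2,-1) + sin(2t)·(1,0)), X_2 = e^(-t)(sin(2t)·(-2,-1) - cos(2t)·(1,0)).
General solution: K_1X_1 + K_2X_2.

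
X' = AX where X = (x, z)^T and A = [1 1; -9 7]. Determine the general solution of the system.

Coefficient matrix A = [[1, 1], [-9, 7]].
Characteristic polynomial det(A - λI) = λ^2 - 8λ + 16 = 0.
Single eigenvalue λ = 4 with algebraic multiplicity 2.
Eigenvector v = (1,3); generalized eigenvector w with (A-λI)w=v is (-1,-2).
General solution: e^(4t)[c_1·v + c_2·(t·v + w)].

x(t) = c_1e^(4t) + c_2te^(4t) - c_2e^(4t), z(t) = 3c_1e^(4t) + 3c_2te^(4t) - 2c_2e^(4t)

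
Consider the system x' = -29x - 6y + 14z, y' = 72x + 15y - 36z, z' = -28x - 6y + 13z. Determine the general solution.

Coefficient matrix A = [[-29, -6, 14], [72, 15, -36], [-28, -6, 13]].
det(A - λI) = 0 gives eigenvalues λ = -3, 3, -1.
For λ=-3: eigenvector (-1,2,-1).
For λ=3: eigenvector (-1,3,-1).
For λ=-1: eigenvector (1,0,2).
General solution: C_1e^(-3t)(-1,2,-1) + C_2e^(3t)(-1,3,-1) + C_3e^(-t)(1,0,2).

x(t) = -C_1e^(-3t) - C_2e^(3t) + C_3e^(-t), y(t) = 2C_1e^(-3t) + 3C_2e^(3t), z(t) = -C_1e^(-3t) - C_2e^(3t) + 2C_3e^(-t)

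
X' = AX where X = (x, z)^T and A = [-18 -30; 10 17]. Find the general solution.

Coefficient matrix A = [[-18, -30], [10, 17]].
Characteristic polynomial det(A - λI) = λ^2 + λ - 6 = 0.
Eigenvalues λ = -3, 2.
For λ=-3: (A-λI) row 1 is [-15, -30], so an eigenvector is (-2, 1).
For λ=2: (A-λI) row 1 is [-20, -30], so an eigenvector is (3, -2).
General solution: C_1e^(-3t)(-2,1) + C_2e^(2t)(3,-2).

x(t) = -2C_1e^(-3t) + 3C_2e^(2t), z(t) = C_1e^(-3t) - 2C_2e^(2t)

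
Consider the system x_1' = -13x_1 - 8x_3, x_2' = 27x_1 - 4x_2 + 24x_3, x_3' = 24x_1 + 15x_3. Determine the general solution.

x_1(t) = K_1e^(3t) + 2K_3e^(-t), x_2(t) = -3K_1e^(3t) + K_2e^(-4t) - 6K_3e^(-t), x_3(t) = -2K_1e^(3t) - 3K_3e^(-t)

Coefficient matrix A = [[-13, 0, -8], [27, -4, 24], [24, 0, 15]].
det(A - λI) = 0 gives eigenvalues λ = 3, -4, -1.
For λ=3: eigenvector (1,-3,-2).
For λ=-4: eigenvector (0,1,0).
For λ=-1: eigenvector (2,-6,-3).
General solution: K_1e^(3t)(1,-3,-2) + K_2e^(-4t)(0,1,0) + K_3e^(-t)(2,-6,-3).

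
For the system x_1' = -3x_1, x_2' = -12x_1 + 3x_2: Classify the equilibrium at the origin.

A = [[-3,0],[-12,3]]; det(A-λI) = λ^2 - 9.
λ = -3, 3: opposite signs.

saddle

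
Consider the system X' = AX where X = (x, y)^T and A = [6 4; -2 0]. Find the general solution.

x(t) = -K_1e^(2t) + 2K_2e^(4t), y(t) = K_1e^(2t) - K_2e^(4t)

Coefficient matrix A = [[6, 4], [-2, 0]].
Characteristic polynomial det(A - λI) = λ^2 - 6λ + 8 = 0.
Eigenvalues λ = 2, 4.
For λ=2: (A-λI) row 1 is [4, 4], so an eigenvector is (-1, 1).
For λ=4: (A-λI) row 1 is [2, 4], so an eigenvector is (2, -1).
General solution: K_1e^(2t)(-1,1) + K_2e^(4t)(2,-1).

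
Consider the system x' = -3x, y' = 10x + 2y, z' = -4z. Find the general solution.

x(t) = K_3e^(-3t), y(t) = K_2e^(2t) - 2K_3e^(-3t), z(t) = K_1e^(-4t)

Coefficient matrix A = [[-3, 0, 0], [10, 2, 0], [0, 0, -4]].
det(A - λI) = 0 gives eigenvalues λ = -4, 2, -3.
For λ=-4: eigenvector (0,0,1).
For λ=2: eigenvector (0,1,0).
For λ=-3: eigenvector (1,-2,0).
General solution: K_1e^(-4t)(0,0,1) + K_2e^(2t)(0,1,0) + K_3e^(-3t)(1,-2,0).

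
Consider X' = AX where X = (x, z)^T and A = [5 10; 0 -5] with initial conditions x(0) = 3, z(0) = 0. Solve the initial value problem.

x(t) = 3e^(5t), z(t) = 0

Coefficient matrix A = [[5, 10], [0, -5]].
Characteristic polynomial det(A - λI) = λ^2 - 25 = 0.
Eigenvalues λ = -5, 5.
For λ=-5: (A-λI) row 1 is [10, 10], so an eigenvector is (-1, 1).
For λ=5: (A-λI) row 1 is [0, 10], so an eigenvector is (1, 0).
General solution: c_1e^(-5t)(-1,1) + c_2e^(5t)(1,0).
Applying x(0)=3, z(0)=0 gives c_1=0, c_2=3.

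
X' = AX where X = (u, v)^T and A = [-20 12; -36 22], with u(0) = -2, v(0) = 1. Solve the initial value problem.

u(t) = 8e^(4t) - 10e^(-2t), v(t) = 16e^(4t) - 15e^(-2t)

Coefficient matrix A = [[-20, 12], [-36, 22]].
Characteristic polynomial det(A - λI) = λ^2 - 2λ - 8 = 0.
Eigenvalues λ = 4, -2.
For λ=4: (A-λI) row 1 is [-24, 12], so an eigenvector is (1, 2).
For λ=-2: (A-λI) row 1 is [-18, 12], so an eigenvector is (2, 3).
General solution: C_1e^(4t)(1,2) + C_2e^(-2t)(2,3).
Applying u(0)=-2, v(0)=1 gives C_1=8, C_2=-5.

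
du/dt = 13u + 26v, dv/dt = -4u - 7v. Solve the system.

Coefficient matrix A = [[13, 26], [-4, -7]].
Characteristic polynomial det(A - λI) = λ^2 - 6λ + 13 = 0.
Eigenvalues λ = 3 ± 2i (complex conjugate pair).
For λ=3+2i: an eigenvector is (-2,1) - i(3,-1) = (-2 - 3i, 1 + i).
A real fundamental pair from Re and Im of e^((3+2i)t)v: X_1 = e^(3t)(cos(2t)·(-2,1) + sin(2t)·(3,-1)), X_2 = e^(3t)(sin(2t)·(-2,1) - cos(2t)·(3,-1)).
General solution: K_1X_1 + K_2X_2.

u(t) = 3K_1e^(3t)sin(2t) - 2K_1e^(3t)cos(2t) - 2K_2e^(3t)sin(2t) - 3K_2e^(3t)cos(2t), v(t) = -K_1e^(3t)sin(2t) + K_1e^(3t)cos(2t) + K_2e^(3t)sin(2t) + K_2e^(3t)cos(2t)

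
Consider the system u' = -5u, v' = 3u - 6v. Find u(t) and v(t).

u(t) = -K_1e^(-5t), v(t) = -3K_1e^(-5t) + K_2e^(-6t)

Coefficient matrix A = [[-5, 0], [3, -6]].
Characteristic polynomial det(A - λI) = λ^2 + 11λ + 30 = 0.
Eigenvalues λ = -5, -6.
For λ=-5: (A-λI) row 2 is [3, -1], so an eigenvector is (-1, -3).
For λ=-6: (A-λI) row 1 is [1, 0], so an eigenvector is (0, 1).
General solution: K_1e^(-5t)(-1,-3) + K_2e^(-6t)(0,1).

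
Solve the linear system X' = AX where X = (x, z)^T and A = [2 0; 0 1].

Coefficient matrix A = [[2, 0], [0, 1]].
Characteristic polynomial det(A - λI) = λ^2 - 3λ + 2 = 0.
Eigenvalues λ = 1, 2.
For λ=1: (A-λI) row 1 is [1, 0], so an eigenvector is (0, -1).
For λ=2: (A-λI) row 2 is [0, -1], so an eigenvector is (1, 0).
General solution: C_1e^(t)(0,-1) + C_2e^(2t)(1,0).

x(t) = C_2e^(2t), z(t) = -C_1e^(t)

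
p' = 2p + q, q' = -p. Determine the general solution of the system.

Coefficient matrix A = [[2, 1], [-1, 0]].
Characteristic polynomial det(A - λI) = λ^2 - 2λ + 1 = 0.
Single eigenvalue λ = 1 with algebraic multiplicity 2.
Eigenvector v = (1,-1); generalized eigenvector w with (A-λI)w=v is (1,0).
General solution: e^(t)[C_1·v + C_2·(t·v + w)].

p(t) = C_1e^(t) + C_2te^(t) + C_2e^(t), q(t) = -C_1e^(t) - C_2te^(t)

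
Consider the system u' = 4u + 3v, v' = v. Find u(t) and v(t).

Coefficient matrix A = [[4, 3], [0, 1]].
Characteristic polynomial det(A - λI) = λ^2 - 5λ + 4 = 0.
Eigenvalues λ = 1, 4.
For λ=1: (A-λI) row 1 is [3, 3], so an eigenvector is (-1, 1).
For λ=4: (A-λI) row 1 is [0, 3], so an eigenvector is (-1, 0).
General solution: C_1e^(t)(-1,1) + C_2e^(4t)(-1,0).

u(t) = -C_1e^(t) - C_2e^(4t), v(t) = C_1e^(t)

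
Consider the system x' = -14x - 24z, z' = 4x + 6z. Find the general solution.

x(t) = 2c_1e^(-2t) - 3c_2e^(-6t), z(t) = -c_1e^(-2t) + c_2e^(-6t)

Coefficient matrix A = [[-14, -24], [4, 6]].
Characteristic polynomial det(A - λI) = λ^2 + 8λ + 12 = 0.
Eigenvalues λ = -2, -6.
For λ=-2: (A-λI) row 1 is [-12, -24], so an eigenvector is (2, -1).
For λ=-6: (A-λI) row 1 is [-8, -24], so an eigenvector is (-3, 1).
General solution: c_1e^(-2t)(2,-1) + c_2e^(-6t)(-3,1).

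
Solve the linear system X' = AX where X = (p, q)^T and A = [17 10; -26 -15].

p(t) = -2C_1e^(t)sin(2t) + C_1e^(t)cos(2t) + C_2e^(t)sin(2t) + 2C_2e^(t)cos(2t), q(t) = 3C_1e^(t)sin(2t) - 2C_1e^(t)cos(2t) - 2C_2e^(t)sin(2t) - 3C_2e^(t)cos(2t)

Coefficient matrix A = [[17, 10], [-26, -15]].
Characteristic polynomial det(A - λI) = λ^2 - 2λ + 5 = 0.
Eigenvalues λ = 1 ± 2i (complex conjugate pair).
For λ=1+2i: an eigenvector is (1,-2) - i(-2,3) = (1 + 2i, -2 - 3i).
A real fundamental pair from Re and Im of e^((1+2i)t)v: X_1 = e^(t)(cos(2t)·(1,-2) + sin(2t)·(-2,3)), X_2 = e^(t)(sin(2t)·(1,-2) - cos(2t)·(-2,3)).
General solution: C_1X_1 + C_2X_2.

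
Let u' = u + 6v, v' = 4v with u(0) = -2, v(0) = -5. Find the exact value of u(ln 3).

-786

A = [[1,6],[0,4]]; eigenvalues λ = 1, 4.
Eigenvectors: (1,0) for λ=1, (2,1) for λ=4.
From the initial condition, c_1 = 8, c_2 = -5.
u(ln 3) = (8)(3^1)(1) + (-5)(3^4)(2) = -786.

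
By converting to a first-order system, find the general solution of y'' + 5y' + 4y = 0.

y(t) = K_1e^(-4t) + K_2e^(-t)

Let x_1 = y, x_2 = y'. Then x_1' = x_2 and x_2' = -4x_1 - 5x_2.
A = [[0,1],[-4,-5]]; det(A-λI) = λ^2 + 5λ + 4.
Eigenvalues λ = -4, -1 with eigenvectors (1,-4), (1,-1).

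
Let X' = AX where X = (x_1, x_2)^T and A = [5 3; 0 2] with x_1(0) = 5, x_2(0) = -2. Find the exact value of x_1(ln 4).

A = [[5,3],[0,2]]; eigenvalues λ = 2, 5.
Eigenvectors: (-1,1) for λ=2, (1,0) for λ=5.
From the initial condition, c_1 = -2, c_2 = 3.
x_1(ln 4) = (-2)(4^2)(-1) + (3)(4^5)(1) = 3104.

3104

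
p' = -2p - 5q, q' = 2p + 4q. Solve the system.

Coefficient matrix A = [[-2, -5], [2, 4]].
Characteristic polynomial det(A - λI) = λ^2 - 2λ + 2 = 0.
Eigenvalues λ = 1 ± i (complex conjugate pair).
For λ=1+i: an eigenvector is (-1,1) - i(-2,1) = (-1 + 2i, 1 - i).
A real fundamental pair from Re and Im of e^((1+i)t)v: X_1 = e^(t)(cos(t)·(-1,1) + sin(t)·(-2,1)), X_2 = e^(t)(sin(t)·(-1,1) - cos(t)·(-2,1)).
General solution: c_1X_1 + c_2X_2.

p(t) = -2c_1e^(t)sin(t) - c_1e^(t)cos(t) - c_2e^(t)sin(t) + 2c_2e^(t)cos(t), q(t) = c_1e^(t)sin(t) + c_1e^(t)cos(t) + c_2e^(t)sin(t) - c_2e^(t)cos(t)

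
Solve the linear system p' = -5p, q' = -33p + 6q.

Coefficient matrix A = [[-5, 0], [-33, 6]].
Characteristic polynomial det(A - λI) = λ^2 - λ - 30 = 0.
Eigenvalues λ = -5, 6.
For λ=-5: (A-λI) row 2 is [-33, 11], so an eigenvector is (-1, -3).
For λ=6: (A-λI) row 1 is [-11, 0], so an eigenvector is (0, 1).
General solution: K_1e^(-5t)(-1,-3) + K_2e^(6t)(0,1).

p(t) = -K_1e^(-5t), q(t) = -3K_1e^(-5t) + K_2e^(6t)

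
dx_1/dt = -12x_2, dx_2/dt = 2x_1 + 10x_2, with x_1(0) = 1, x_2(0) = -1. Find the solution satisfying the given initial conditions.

x_1(t) = 4e^(6t) - 3e^(4t), x_2(t) = -2e^(6t) + e^(4t)

Coefficient matrix A = [[0, -12], [2, 10]].
Characteristic polynomial det(A - λI) = λ^2 - 10λ + 24 = 0.
Eigenvalues λ = 4, 6.
For λ=4: (A-λI) row 1 is [-4, -12], so an eigenvector is (-3, 1).
For λ=6: (A-λI) row 1 is [-6, -12], so an eigenvector is (2, -1).
General solution: K_1e^(4t)(-3,1) + K_2e^(6t)(2,-1).
Applying x_1(0)=1, x_2(0)=-1 gives K_1=1, K_2=2.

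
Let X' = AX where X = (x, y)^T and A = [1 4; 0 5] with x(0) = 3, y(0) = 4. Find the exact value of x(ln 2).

A = [[1,4],[0,5]]; eigenvalues λ = 5, 1.
Eigenvectors: (-1,-1) for λ=5, (1,0) for λ=1.
From the initial condition, c_1 = -4, c_2 = -1.
x(ln 2) = (-4)(2^5)(-1) + (-1)(2^1)(1) = 126.

126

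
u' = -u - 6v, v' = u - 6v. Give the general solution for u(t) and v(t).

u(t) = -2K_1e^(-4t) - 3K_2e^(-3t), v(t) = -K_1e^(-4t) - K_2e^(-3t)

Coefficient matrix A = [[-1, -6], [1, -6]].
Characteristic polynomial det(A - λI) = λ^2 + 7λ + 12 = 0.
Eigenvalues λ = -4, -3.
For λ=-4: (A-λI) row 1 is [3, -6], so an eigenvector is (-2, -1).
For λ=-3: (A-λI) row 1 is [2, -6], so an eigenvector is (-3, -1).
General solution: K_1e^(-4t)(-2,-1) + K_2e^(-3t)(-3,-1).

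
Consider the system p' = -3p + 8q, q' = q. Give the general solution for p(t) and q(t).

p(t) = 2c_1e^(t) - c_2e^(-3t), q(t) = c_1e^(t)

Coefficient matrix A = [[-3, 8], [0, 1]].
Characteristic polynomial det(A - λI) = λ^2 + 2λ - 3 = 0.
Eigenvalues λ = 1, -3.
For λ=1: (A-λI) row 1 is [-4, 8], so an eigenvector is (2, 1).
For λ=-3: (A-λI) row 1 is [0, 8], so an eigenvector is (-1, 0).
General solution: c_1e^(t)(2,1) + c_2e^(-3t)(-1,0).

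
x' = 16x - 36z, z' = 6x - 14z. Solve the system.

Coefficient matrix A = [[16, -36], [6, -14]].
Characteristic polynomial det(A - λI) = λ^2 - 2λ - 8 = 0.
Eigenvalues λ = -2, 4.
For λ=-2: (A-λI) row 1 is [18, -36], so an eigenvector is (2, 1).
For λ=4: (A-λI) row 1 is [12, -36], so an eigenvector is (3, 1).
General solution: K_1e^(-2t)(2,1) + K_2e^(4t)(3,1).

x(t) = 2K_1e^(-2t) + 3K_2e^(4t), z(t) = K_1e^(-2t) + K_2e^(4t)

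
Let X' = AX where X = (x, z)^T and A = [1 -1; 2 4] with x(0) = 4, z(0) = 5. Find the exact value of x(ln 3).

A = [[1,-1],[2,4]]; eigenvalues λ = 3, 2.
Eigenvectors: (-1,2) for λ=3, (-1,1) for λ=2.
From the initial condition, c_1 = 9, c_2 = -13.
x(ln 3) = (9)(3^3)(-1) + (-13)(3^2)(-1) = -126.

-126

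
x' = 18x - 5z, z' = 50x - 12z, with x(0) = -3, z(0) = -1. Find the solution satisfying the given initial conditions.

Coefficient matrix A = [[18, -5], [50, -12]].
Characteristic polynomial det(A - λI) = λ^2 - 6λ + 34 = 0.
Eigenvalues λ = 3 ± 5i (complex conjugate pair).
For λ=3+5i: an eigenvector is (-1,-3) - i(0,-1) = (-1, -3 + i).
A real fundamental pair from Re and Im of e^((3+5i)t)v: X_1 = e^(3t)(cos(5t)·(-1,-3) + sin(5t)·(0,-1)), X_2 = e^(3t)(sin(5t)·(-1,-3) - cos(5t)·(0,-1)).
General solution: C_1X_1 + C_2X_2.
Applying x(0)=-3, z(0)=-1 gives C_1=3, C_2=8.

x(t) = -8e^(3t)sin(5t) - 3e^(3t)cos(5t), z(t) = -27e^(3t)sin(5t) - e^(3t)cos(5t)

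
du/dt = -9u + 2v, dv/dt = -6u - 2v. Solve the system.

u(t) = 2C_1e^(-6t) + C_2e^(-5t), v(t) = 3C_1e^(-6t) + 2C_2e^(-5t)

Coefficient matrix A = [[-9, 2], [-6, -2]].
Characteristic polynomial det(A - λI) = λ^2 + 11λ + 30 = 0.
Eigenvalues λ = -6, -5.
For λ=-6: (A-λI) row 1 is [-3, 2], so an eigenvector is (2, 3).
For λ=-5: (A-λI) row 1 is [-4, 2], so an eigenvector is (1, 2).
General solution: C_1e^(-6t)(2,3) + C_2e^(-5t)(1,2).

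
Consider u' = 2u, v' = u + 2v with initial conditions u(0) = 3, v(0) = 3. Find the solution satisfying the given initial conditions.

Coefficient matrix A = [[2, 0], [1, 2]].
Characteristic polynomial det(A - λI) = λ^2 - 4λ + 4 = 0.
Single eigenvalue λ = 2 with algebraic multiplicity 2.
Eigenvector v = (0,1); generalized eigenvector w with (A-λI)w=v is (1,3).
General solution: e^(2t)[C_1·v + C_2·(t·v + w)].
Applying u(0)=3, v(0)=3 gives C_1=-6, C_2=3.

u(t) = 3e^(2t), v(t) = 3te^(2t) + 3e^(2t)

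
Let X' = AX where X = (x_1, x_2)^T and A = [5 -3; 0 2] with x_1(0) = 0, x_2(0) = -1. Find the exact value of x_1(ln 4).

1008

A = [[5,-3],[0,2]]; eigenvalues λ = 5, 2.
Eigenvectors: (-1,0) for λ=5, (1,1) for λ=2.
From the initial condition, c_1 = -1, c_2 = -1.
x_1(ln 4) = (-1)(4^5)(-1) + (-1)(4^2)(1) = 1008.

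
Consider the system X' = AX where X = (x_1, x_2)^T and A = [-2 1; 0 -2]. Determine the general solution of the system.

Coefficient matrix A = [[-2, 1], [0, -2]].
Characteristic polynomial det(A - λI) = λ^2 + 4λ + 4 = 0.
Single eigenvalue λ = -2 with algebraic multiplicity 2.
Eigenvector v = (1,0); generalized eigenvector w with (A-λI)w=v is (-1,1).
General solution: e^(-2t)[C_1·v + C_2·(t·v + w)].

x_1(t) = C_1e^(-2t) + C_2te^(-2t) - C_2e^(-2t), x_2(t) = C_2e^(-2t)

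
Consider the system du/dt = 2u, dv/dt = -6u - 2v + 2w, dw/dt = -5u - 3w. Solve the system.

Coefficient matrix A = [[2, 0, 0], [-6, -2, 2], [-5, 0, -3]].
det(A - λI) = 0 gives eigenvalues λ = 2, -2, -3.
For λ=2: eigenvector (1,-2,-1).
For λ=-2: eigenvector (0,1,0).
For λ=-3: eigenvector (0,-2,1).
General solution: K_1e^(2t)(1,-2,-1) + K_2e^(-2t)(0,1,0) + K_3e^(-3t)(0,-2,1).

u(t) = K_1e^(2t), v(t) = -2K_1e^(2t) + K_2e^(-2t) - 2K_3e^(-3t), w(t) = -K_1e^(2t) + K_3e^(-3t)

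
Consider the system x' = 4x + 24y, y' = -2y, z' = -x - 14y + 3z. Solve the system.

Coefficient matrix A = [[4, 24, 0], [0, -2, 0], [-1, -14, 3]].
det(A - λI) = 0 gives eigenvalues λ = 4, -2, 3.
For λ=4: eigenvector (-1,0,1).
For λ=-2: eigenvector (-4,1,2).
For λ=3: eigenvector (0,0,-1).
General solution: K_1e^(4t)(-1,0,1) + K_2e^(-2t)(-4,1,2) + K_3e^(3t)(0,0,-1).

x(t) = -K_1e^(4t) - 4K_2e^(-2t), y(t) = K_2e^(-2t), z(t) = K_1e^(4t) + 2K_2e^(-2t) - K_3e^(3t)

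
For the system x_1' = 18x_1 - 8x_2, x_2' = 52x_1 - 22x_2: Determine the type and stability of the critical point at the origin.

A = [[18,-8],[52,-22]]; det(A-λI) = λ^2 + 4λ + 20.
λ = -2 ± 4i: negative real part.

stable spiral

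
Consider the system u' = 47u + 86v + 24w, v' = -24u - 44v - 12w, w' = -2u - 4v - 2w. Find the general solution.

u(t) = -2K_1e^(4t) + K_2e^(-t) - 4K_3e^(-2t), v(t) = K_1e^(4t) + 2K_3e^(-2t), w(t) = -2K_2e^(-t) + K_3e^(-2t)

Coefficient matrix A = [[47, 86, 24], [-24, -44, -12], [-2, -4, -2]].
det(A - λI) = 0 gives eigenvalues λ = 4, -1, -2.
For λ=4: eigenvector (-2,1,0).
For λ=-1: eigenvector (1,0,-2).
For λ=-2: eigenvector (-4,2,1).
General solution: K_1e^(4t)(-2,1,0) + K_2e^(-t)(1,0,-2) + K_3e^(-2t)(-4,2,1).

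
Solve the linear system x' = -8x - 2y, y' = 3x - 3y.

x(t) = 2c_1e^(-5t) - c_2e^(-6t), y(t) = -3c_1e^(-5t) + c_2e^(-6t)

Coefficient matrix A = [[-8, -2], [3, -3]].
Characteristic polynomial det(A - λI) = λ^2 + 11λ + 30 = 0.
Eigenvalues λ = -5, -6.
For λ=-5: (A-λI) row 1 is [-3, -2], so an eigenvector is (2, -3).
For λ=-6: (A-λI) row 1 is [-2, -2], so an eigenvector is (-1, 1).
General solution: c_1e^(-5t)(2,-3) + c_2e^(-6t)(-1,1).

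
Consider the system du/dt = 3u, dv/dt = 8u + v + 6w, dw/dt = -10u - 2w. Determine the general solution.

u(t) = c_1e^(3t), v(t) = -2c_1e^(3t) - 2c_2e^(-2t) + c_3e^(t), w(t) = -2c_1e^(3t) + c_2e^(-2t)

Coefficient matrix A = [[3, 0, 0], [8, 1, 6], [-10, 0, -2]].
det(A - λI) = 0 gives eigenvalues λ = 3, -2, 1.
For λ=3: eigenvector (1,-2,-2).
For λ=-2: eigenvector (0,-2,1).
For λ=1: eigenvector (0,1,0).
General solution: c_1e^(3t)(1,-2,-2) + c_2e^(-2t)(0,-2,1) + c_3e^(t)(0,1,0).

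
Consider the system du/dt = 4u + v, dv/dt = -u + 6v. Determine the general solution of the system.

Coefficient matrix A = [[4, 1], [-1, 6]].
Characteristic polynomial det(A - λI) = λ^2 - 10λ + 25 = 0.
Single eigenvalue λ = 5 with algebraic multiplicity 2.
Eigenvector v = (1,1); generalized eigenvector w with (A-λI)w=v is (2,3).
General solution: e^(5t)[C_1·v + C_2·(t·v + w)].

u(t) = C_1e^(5t) + C_2te^(5t) + 2C_2e^(5t), v(t) = C_1e^(5t) + C_2te^(5t) + 3C_2e^(5t)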